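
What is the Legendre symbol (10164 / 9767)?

-1

Reduce the numerator: 10164 ≡ 397 (mod 9767), so (10164 / 9767) = (397 / 9767).
397 ≡ 1 (mod 4), so quadratic reciprocity gives (397 / 9767) = (9767 / 397). Reduce: 9767 ≡ 239 (mod 397). Now have (239 / 397).
397 ≡ 1 (mod 4), so quadratic reciprocity gives (239 / 397) = (397 / 239). Reduce: 397 ≡ 158 (mod 239). Now have (158 / 239).
Factor out 2: 158 = 2·79. Since 239 ≡ 7 (mod 8), (2 / 239) = +1. Now have (79 / 239).
Both 79 ≡ 3 and 239 ≡ 3 (mod 4), so reciprocity gives (79 / 239) = -(239 / 79). Reduce: 239 ≡ 2 (mod 79). Now have -(2 / 79).
Factor out 2: 2 = 2. Since 79 ≡ 7 (mod 8), (2 / 79) = +1. Now have -(1 / 79).
(1 / 79) = 1. Collecting the sign factors: -1.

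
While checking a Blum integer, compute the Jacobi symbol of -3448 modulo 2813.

(-3448|2813)
  = (3448|2813)    [2813 ≡ 1 mod 4 ⇒ (-1|2813) = +1]
  = (635|2813)    [3448 ≡ 635 mod 2813]
  = (2813|635)    [QR: 2813 ≡ 1 mod 4, sign kept]
  = (273|635)    [2813 ≡ 273 mod 635]
  = (635|273)    [QR: 273 ≡ 1 mod 4, sign kept]
  = (89|273)    [635 ≡ 89 mod 273]
  = (273|89)    [QR: 89 ≡ 1 mod 4, sign kept]
  = (6|89)    [273 ≡ 6 mod 89]
  = (3|89)    [89 ≡ 1 mod 8 ⇒ (2|89) = +1]
  = (89|3)    [QR: 89 ≡ 1 mod 4, sign kept]
  = (2|3)    [89 ≡ 2 mod 3]
  = -(1|3)    [3 ≡ 3 mod 8 ⇒ (2|3) = -1]
  = -1    [(1|3) = 1]

-1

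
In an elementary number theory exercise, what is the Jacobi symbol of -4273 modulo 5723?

1

Reduce the numerator: -4273 ≡ 1450 (mod 5723), so (-4273/5723) = (1450/5723).
Factor out 2: 1450 = 2·725. Since 5723 ≡ 3 (mod 8), (2/5723) = -1. Now have -(725/5723).
725 ≡ 1 (mod 4), so quadratic reciprocity gives (725/5723) = (5723/725). Reduce: 5723 ≡ 648 (mod 725). Now have -(648/725).
Factor out 2: 648 = 2^3·81. Since 725 ≡ 5 (mod 8), (2/725) = -1, and (2/725)^3 = -1. Now have (81/725).
81 ≡ 1 (mod 4), so quadratic reciprocity gives (81/725) = (725/81). Reduce: 725 ≡ 77 (mod 81). Now have (77/81).
77 ≡ 1 (mod 4), so quadratic reciprocity gives (77/81) = (81/77). Reduce: 81 ≡ 4 (mod 77). Now have (4/77).
Factor out 2: 4 = 2^2. Since 77 ≡ 5 (mod 8), (2/77) = -1, and (2/77)^2 = +1. Now have (1/77).
(1/77) = 1. Collecting the sign factors: 1.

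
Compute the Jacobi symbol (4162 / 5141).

1

Factor out 2: 4162 = 2·2081. Since 5141 ≡ 5 (mod 8), (2 / 5141) = -1. Now have -(2081 / 5141).
2081 ≡ 1 (mod 4), so quadratic reciprocity gives (2081 / 5141) = (5141 / 2081). Reduce: 5141 ≡ 979 (mod 2081). Now have -(979 / 2081).
2081 ≡ 1 (mod 4), so quadratic reciprocity gives (979 / 2081) = (2081 / 979). Reduce: 2081 ≡ 123 (mod 979). Now have -(123 / 979).
Both 123 ≡ 3 and 979 ≡ 3 (mod 4), so reciprocity gives (123 / 979) = -(979 / 123). Reduce: 979 ≡ 118 (mod 123). Now have (118 / 123).
Factor out 2: 118 = 2·59. Since 123 ≡ 3 (mod 8), (2 / 123) = -1. Now have -(59 / 123).
Both 59 ≡ 3 and 123 ≡ 3 (mod 4), so reciprocity gives (59 / 123) = -(123 / 59). Reduce: 123 ≡ 5 (mod 59). Now have (5 / 59).
5 ≡ 1 (mod 4), so quadratic reciprocity gives (5 / 59) = (59 / 5). Reduce: 59 ≡ 4 (mod 5). Now have (4 / 5).
Factor out 2: 4 = 2^2. Since 5 ≡ 5 (mod 8), (2 / 5) = -1, and (2 / 5)^2 = +1. Now have (1 / 5).
(1 / 5) = 1. Collecting the sign factors: 1.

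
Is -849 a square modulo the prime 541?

no

Pull out -1: (-849/541) = (-1/541)·(849/541). Since 541 ≡ 1 (mod 4), (-1/541) = +1. Now have (849/541).
Reduce the numerator: 849 ≡ 308 (mod 541), so (849/541) = (308/541).
Factor out 2: 308 = 2^2·77. Since 541 ≡ 5 (mod 8), (2/541) = -1, and (2/541)^2 = +1. Now have (77/541).
77 ≡ 1 (mod 4), so quadratic reciprocity gives (77/541) = (541/77). Reduce: 541 ≡ 2 (mod 77). Now have (2/77).
Factor out 2: 2 = 2. Since 77 ≡ 5 (mod 8), (2/77) = -1. Now have -(1/77).
(1/77) = 1. Collecting the sign factors: -1.
(-849/541) = -1, and 541 is prime, so -849 is not a quadratic residue mod 541.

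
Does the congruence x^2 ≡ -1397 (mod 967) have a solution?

Reduce the numerator: -1397 ≡ 537 (mod 967), so (-1397/967) = (537/967).
537 ≡ 1 (mod 4), so quadratic reciprocity gives (537/967) = (967/537). Reduce: 967 ≡ 430 (mod 537). Now have (430/537).
Factor out 2: 430 = 2·215. Since 537 ≡ 1 (mod 8), (2/537) = +1. Now have (215/537).
537 ≡ 1 (mod 4), so quadratic reciprocity gives (215/537) = (537/215). Reduce: 537 ≡ 107 (mod 215). Now have (107/215).
Both 107 ≡ 3 and 215 ≡ 3 (mod 4), so reciprocity gives (107/215) = -(215/107). Reduce: 215 ≡ 1 (mod 107). Now have -(1/107).
(1/107) = 1. Collecting the sign factors: -1.
The Legendre symbol is -1, so x^2 ≡ -1397 (mod 967) has no solution.

no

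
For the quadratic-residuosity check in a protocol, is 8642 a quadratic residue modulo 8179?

Reduce the numerator: 8642 ≡ 463 (mod 8179), so (8642/8179) = (463/8179).
Both 463 ≡ 3 and 8179 ≡ 3 (mod 4), so reciprocity gives (463/8179) = -(8179/463). Reduce: 8179 ≡ 308 (mod 463). Now have -(308/463).
Factor out 2: 308 = 2^2·77. Since 463 ≡ 7 (mod 8), (2/463) = +1, and (2/463)^2 = +1. Now have -(77/463).
77 ≡ 1 (mod 4), so quadratic reciprocity gives (77/463) = (463/77). Reduce: 463 ≡ 1 (mod 77). Now have -(1/77).
(1/77) = 1. Collecting the sign factors: -1.
(8642/8179) = -1, and 8179 is prime, so 8642 is not a quadratic residue mod 8179.

no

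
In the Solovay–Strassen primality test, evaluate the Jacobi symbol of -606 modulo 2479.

-1

Reduce the numerator: -606 ≡ 1873 (mod 2479), so (-606 / 2479) = (1873 / 2479).
1873 ≡ 1 (mod 4), so quadratic reciprocity gives (1873 / 2479) = (2479 / 1873). Reduce: 2479 ≡ 606 (mod 1873). Now have (606 / 1873).
Factor out 2: 606 = 2·303. Since 1873 ≡ 1 (mod 8), (2 / 1873) = +1. Now have (303 / 1873).
1873 ≡ 1 (mod 4), so quadratic reciprocity gives (303 / 1873) = (1873 / 303). Reduce: 1873 ≡ 55 (mod 303). Now have (55 / 303).
Both 55 ≡ 3 and 303 ≡ 3 (mod 4), so reciprocity gives (55 / 303) = -(303 / 55). Reduce: 303 ≡ 28 (mod 55). Now have -(28 / 55).
Factor out 2: 28 = 2^2·7. Since 55 ≡ 7 (mod 8), (2 / 55) = +1, and (2 / 55)^2 = +1. Now have -(7 / 55).
Both 7 ≡ 3 and 55 ≡ 3 (mod 4), so reciprocity gives (7 / 55) = -(55 / 7). Reduce: 55 ≡ 6 (mod 7). Now have (6 / 7).
Factor out 2: 6 = 2·3. Since 7 ≡ 7 (mod 8), (2 / 7) = +1. Now have (3 / 7).
Both 3 ≡ 3 and 7 ≡ 3 (mod 4), so reciprocity gives (3 / 7) = -(7 / 3). Reduce: 7 ≡ 1 (mod 3). Now have -(1 / 3).
(1 / 3) = 1. Collecting the sign factors: -1.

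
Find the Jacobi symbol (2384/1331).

Reduce the numerator: 2384 ≡ 1053 (mod 1331), so (2384/1331) = (1053/1331).
1053 ≡ 1 (mod 4), so quadratic reciprocity gives (1053/1331) = (1331/1053). Reduce: 1331 ≡ 278 (mod 1053). Now have (278/1053).
Factor out 2: 278 = 2·139. Since 1053 ≡ 5 (mod 8), (2/1053) = -1. Now have -(139/1053).
1053 ≡ 1 (mod 4), so quadratic reciprocity gives (139/1053) = (1053/139). Reduce: 1053 ≡ 80 (mod 139). Now have -(80/139).
Factor out 2: 80 = 2^4·5. Since 139 ≡ 3 (mod 8), (2/139) = -1, and (2/139)^4 = +1. Now have -(5/139).
5 ≡ 1 (mod 4), so quadratic reciprocity gives (5/139) = (139/5). Reduce: 139 ≡ 4 (mod 5). Now have -(4/5).
Factor out 2: 4 = 2^2. Since 5 ≡ 5 (mod 8), (2/5) = -1, and (2/5)^2 = +1. Now have -(1/5).
(1/5) = 1. Collecting the sign factors: -1.

-1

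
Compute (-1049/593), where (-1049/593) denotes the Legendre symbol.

-1

Reduce the numerator: -1049 ≡ 137 (mod 593), so (-1049/593) = (137/593).
137 ≡ 1 (mod 4), so quadratic reciprocity gives (137/593) = (593/137). Reduce: 593 ≡ 45 (mod 137). Now have (45/137).
45 ≡ 1 (mod 4), so quadratic reciprocity gives (45/137) = (137/45). Reduce: 137 ≡ 2 (mod 45). Now have (2/45).
Factor out 2: 2 = 2. Since 45 ≡ 5 (mod 8), (2/45) = -1. Now have -(1/45).
(1/45) = 1. Collecting the sign factors: -1.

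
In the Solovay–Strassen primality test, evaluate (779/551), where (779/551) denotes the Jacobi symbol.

0

(779/551)
  = (228/551)    [779 ≡ 228 mod 551]
  = (57/551)    [551 ≡ 7 mod 8 ⇒ (2/551)^2 = +1]
  = (551/57)    [QR: 57 ≡ 1 mod 4, sign kept]
  = (38/57)    [551 ≡ 38 mod 57]
  = (19/57)    [57 ≡ 1 mod 8 ⇒ (2/57) = +1]
  = (57/19)    [QR: 57 ≡ 1 mod 4, sign kept]
  = (0/19)    [57 ≡ 0 mod 19]
  = 0    [numerator 0, gcd > 1]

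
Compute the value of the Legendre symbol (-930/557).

Reduce the numerator: -930 ≡ 184 (mod 557), so (-930/557) = (184/557).
Factor out 2: 184 = 2^3·23. Since 557 ≡ 5 (mod 8), (2/557) = -1, and (2/557)^3 = -1. Now have -(23/557).
557 ≡ 1 (mod 4), so quadratic reciprocity gives (23/557) = (557/23). Reduce: 557 ≡ 5 (mod 23). Now have -(5/23).
5 ≡ 1 (mod 4), so quadratic reciprocity gives (5/23) = (23/5). Reduce: 23 ≡ 3 (mod 5). Now have -(3/5).
5 ≡ 1 (mod 4), so quadratic reciprocity gives (3/5) = (5/3). Reduce: 5 ≡ 2 (mod 3). Now have -(2/3).
Factor out 2: 2 = 2. Since 3 ≡ 3 (mod 8), (2/3) = -1. Now have (1/3).
(1/3) = 1. Collecting the sign factors: 1.

1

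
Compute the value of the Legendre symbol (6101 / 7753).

-1

6101 ≡ 1 (mod 4), so quadratic reciprocity gives (6101 / 7753) = (7753 / 6101). Reduce: 7753 ≡ 1652 (mod 6101). Now have (1652 / 6101).
Factor out 2: 1652 = 2^2·413. Since 6101 ≡ 5 (mod 8), (2 / 6101) = -1, and (2 / 6101)^2 = +1. Now have (413 / 6101).
413 ≡ 1 (mod 4), so quadratic reciprocity gives (413 / 6101) = (6101 / 413). Reduce: 6101 ≡ 319 (mod 413). Now have (319 / 413).
413 ≡ 1 (mod 4), so quadratic reciprocity gives (319 / 413) = (413 / 319). Reduce: 413 ≡ 94 (mod 319). Now have (94 / 319).
Factor out 2: 94 = 2·47. Since 319 ≡ 7 (mod 8), (2 / 319) = +1. Now have (47 / 319).
Both 47 ≡ 3 and 319 ≡ 3 (mod 4), so reciprocity gives (47 / 319) = -(319 / 47). Reduce: 319 ≡ 37 (mod 47). Now have -(37 / 47).
37 ≡ 1 (mod 4), so quadratic reciprocity gives (37 / 47) = (47 / 37). Reduce: 47 ≡ 10 (mod 37). Now have -(10 / 37).
Factor out 2: 10 = 2·5. Since 37 ≡ 5 (mod 8), (2 / 37) = -1. Now have (5 / 37).
5 ≡ 1 (mod 4), so quadratic reciprocity gives (5 / 37) = (37 / 5). Reduce: 37 ≡ 2 (mod 5). Now have (2 / 5).
Factor out 2: 2 = 2. Since 5 ≡ 5 (mod 8), (2 / 5) = -1. Now have -(1 / 5).
(1 / 5) = 1. Collecting the sign factors: -1.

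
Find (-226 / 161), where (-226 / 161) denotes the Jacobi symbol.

Reduce the numerator: -226 ≡ 96 (mod 161), so (-226 / 161) = (96 / 161).
Factor out 2: 96 = 2^5·3. Since 161 ≡ 1 (mod 8), (2 / 161) = +1, and (2 / 161)^5 = +1. Now have (3 / 161).
161 ≡ 1 (mod 4), so quadratic reciprocity gives (3 / 161) = (161 / 3). Reduce: 161 ≡ 2 (mod 3). Now have (2 / 3).
Factor out 2: 2 = 2. Since 3 ≡ 3 (mod 8), (2 / 3) = -1. Now have -(1 / 3).
(1 / 3) = 1. Collecting the sign factors: -1.

-1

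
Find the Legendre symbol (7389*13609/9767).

-1

By multiplicativity, (7389·13609/9767) = (7389/9767)·(13609/9767).
First factor (7389/9767):
(7389/9767)
  = (9767/7389)    [QR: 7389 ≡ 1 mod 4, sign kept]
  = (2378/7389)    [9767 ≡ 2378 mod 7389]
  = -(1189/7389)    [7389 ≡ 5 mod 8 ⇒ (2/7389) = -1]
  = -(7389/1189)    [QR: 1189 ≡ 1 mod 4, sign kept]
  = -(255/1189)    [7389 ≡ 255 mod 1189]
  = -(1189/255)    [QR: 1189 ≡ 1 mod 4, sign kept]
  = -(169/255)    [1189 ≡ 169 mod 255]
  = -(255/169)    [QR: 169 ≡ 1 mod 4, sign kept]
  = -(86/169)    [255 ≡ 86 mod 169]
  = -(43/169)    [169 ≡ 1 mod 8 ⇒ (2/169) = +1]
  = -(169/43)    [QR: 169 ≡ 1 mod 4, sign kept]
  = -(40/43)    [169 ≡ 40 mod 43]
  = (5/43)    [43 ≡ 3 mod 8 ⇒ (2/43)^3 = -1]
  = (43/5)    [QR: 5 ≡ 1 mod 4, sign kept]
  = (3/5)    [43 ≡ 3 mod 5]
  = (5/3)    [QR: 5 ≡ 1 mod 4, sign kept]
  = (2/3)    [5 ≡ 2 mod 3]
  = -(1/3)    [3 ≡ 3 mod 8 ⇒ (2/3) = -1]
  = -1    [(1/3) = 1]
Second factor (13609/9767):
(13609/9767)
  = (3842/9767)    [13609 ≡ 3842 mod 9767]
  = (1921/9767)    [9767 ≡ 7 mod 8 ⇒ (2/9767) = +1]
  = (9767/1921)    [QR: 1921 ≡ 1 mod 4, sign kept]
  = (162/1921)    [9767 ≡ 162 mod 1921]
  = (81/1921)    [1921 ≡ 1 mod 8 ⇒ (2/1921) = +1]
  = (1921/81)    [QR: 81 ≡ 1 mod 4, sign kept]
  = (58/81)    [1921 ≡ 58 mod 81]
  = (29/81)    [81 ≡ 1 mod 8 ⇒ (2/81) = +1]
  = (81/29)    [QR: 29 ≡ 1 mod 4, sign kept]
  = (23/29)    [81 ≡ 23 mod 29]
  = (29/23)    [QR: 29 ≡ 1 mod 4, sign kept]
  = (6/23)    [29 ≡ 6 mod 23]
  = (3/23)    [23 ≡ 7 mod 8 ⇒ (2/23) = +1]
  = -(23/3)    [QR: both ≡ 3 mod 4, sign flips]
  = -(2/3)    [23 ≡ 2 mod 3]
  = (1/3)    [3 ≡ 3 mod 8 ⇒ (2/3) = -1]
  = 1    [(1/3) = 1]
Product: (-1)·(1) = -1.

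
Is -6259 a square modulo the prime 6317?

Reduce the numerator: -6259 ≡ 58 (mod 6317), so (-6259/6317) = (58/6317).
Factor out 2: 58 = 2·29. Since 6317 ≡ 5 (mod 8), (2/6317) = -1. Now have -(29/6317).
29 ≡ 1 (mod 4), so quadratic reciprocity gives (29/6317) = (6317/29). Reduce: 6317 ≡ 24 (mod 29). Now have -(24/29).
Factor out 2: 24 = 2^3·3. Since 29 ≡ 5 (mod 8), (2/29) = -1, and (2/29)^3 = -1. Now have (3/29).
29 ≡ 1 (mod 4), so quadratic reciprocity gives (3/29) = (29/3). Reduce: 29 ≡ 2 (mod 3). Now have (2/3).
Factor out 2: 2 = 2. Since 3 ≡ 3 (mod 8), (2/3) = -1. Now have -(1/3).
(1/3) = 1. Collecting the sign factors: -1.
The Legendre symbol is -1, so x^2 ≡ -6259 (mod 6317) has no solution.

no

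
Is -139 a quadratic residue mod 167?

yes

(-139|167)
  = (28|167)    [-139 ≡ 28 mod 167]
  = (7|167)    [167 ≡ 7 mod 8 ⇒ (2|167)^2 = +1]
  = -(167|7)    [QR: both ≡ 3 mod 4, sign flips]
  = -(6|7)    [167 ≡ 6 mod 7]
  = -(3|7)    [7 ≡ 7 mod 8 ⇒ (2|7) = +1]
  = (7|3)    [QR: both ≡ 3 mod 4, sign flips]
  = (1|3)    [7 ≡ 1 mod 3]
  = 1    [(1|3) = 1]
(-139|167) = 1, and 167 is prime, so -139 is a quadratic residue mod 167.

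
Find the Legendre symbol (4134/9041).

-1

(4134/9041)
  = (2067/9041)    [9041 ≡ 1 mod 8 ⇒ (2/9041) = +1]
  = (9041/2067)    [QR: 9041 ≡ 1 mod 4, sign kept]
  = (773/2067)    [9041 ≡ 773 mod 2067]
  = (2067/773)    [QR: 773 ≡ 1 mod 4, sign kept]
  = (521/773)    [2067 ≡ 521 mod 773]
  = (773/521)    [QR: 521 ≡ 1 mod 4, sign kept]
  = (252/521)    [773 ≡ 252 mod 521]
  = (63/521)    [521 ≡ 1 mod 8 ⇒ (2/521)^2 = +1]
  = (521/63)    [QR: 521 ≡ 1 mod 4, sign kept]
  = (17/63)    [521 ≡ 17 mod 63]
  = (63/17)    [QR: 17 ≡ 1 mod 4, sign kept]
  = (12/17)    [63 ≡ 12 mod 17]
  = (3/17)    [17 ≡ 1 mod 8 ⇒ (2/17)^2 = +1]
  = (17/3)    [QR: 17 ≡ 1 mod 4, sign kept]
  = (2/3)    [17 ≡ 2 mod 3]
  = -(1/3)    [3 ≡ 3 mod 8 ⇒ (2/3) = -1]
  = -1    [(1/3) = 1]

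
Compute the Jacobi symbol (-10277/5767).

(-10277/5767)
  = -(10277/5767)    [5767 ≡ 3 mod 4 ⇒ (-1/5767) = -1]
  = -(4510/5767)    [10277 ≡ 4510 mod 5767]
  = -(2255/5767)    [5767 ≡ 7 mod 8 ⇒ (2/5767) = +1]
  = (5767/2255)    [QR: both ≡ 3 mod 4, sign flips]
  = (1257/2255)    [5767 ≡ 1257 mod 2255]
  = (2255/1257)    [QR: 1257 ≡ 1 mod 4, sign kept]
  = (998/1257)    [2255 ≡ 998 mod 1257]
  = (499/1257)    [1257 ≡ 1 mod 8 ⇒ (2/1257) = +1]
  = (1257/499)    [QR: 1257 ≡ 1 mod 4, sign kept]
  = (259/499)    [1257 ≡ 259 mod 499]
  = -(499/259)    [QR: both ≡ 3 mod 4, sign flips]
  = -(240/259)    [499 ≡ 240 mod 259]
  = -(15/259)    [259 ≡ 3 mod 8 ⇒ (2/259)^4 = +1]
  = (259/15)    [QR: both ≡ 3 mod 4, sign flips]
  = (4/15)    [259 ≡ 4 mod 15]
  = (1/15)    [15 ≡ 7 mod 8 ⇒ (2/15)^2 = +1]
  = 1    [(1/15) = 1]

1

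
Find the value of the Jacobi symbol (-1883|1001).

Reduce the numerator: -1883 ≡ 119 (mod 1001), so (-1883|1001) = (119|1001).
1001 ≡ 1 (mod 4), so quadratic reciprocity gives (119|1001) = (1001|119). Reduce: 1001 ≡ 49 (mod 119). Now have (49|119).
49 ≡ 1 (mod 4), so quadratic reciprocity gives (49|119) = (119|49). Reduce: 119 ≡ 21 (mod 49). Now have (21|49).
21 ≡ 1 (mod 4), so quadratic reciprocity gives (21|49) = (49|21). Reduce: 49 ≡ 7 (mod 21). Now have (7|21).
21 ≡ 1 (mod 4), so quadratic reciprocity gives (7|21) = (21|7). Reduce: 21 ≡ 0 (mod 7). Now have (0|7).
The numerator is now 0 with denominator 7 > 1: the symbol is 0.

0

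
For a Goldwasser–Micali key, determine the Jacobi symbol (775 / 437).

-1

Reduce the numerator: 775 ≡ 338 (mod 437), so (775 / 437) = (338 / 437).
Factor out 2: 338 = 2·169. Since 437 ≡ 5 (mod 8), (2 / 437) = -1. Now have -(169 / 437).
169 ≡ 1 (mod 4), so quadratic reciprocity gives (169 / 437) = (437 / 169). Reduce: 437 ≡ 99 (mod 169). Now have -(99 / 169).
169 ≡ 1 (mod 4), so quadratic reciprocity gives (99 / 169) = (169 / 99). Reduce: 169 ≡ 70 (mod 99). Now have -(70 / 99).
Factor out 2: 70 = 2·35. Since 99 ≡ 3 (mod 8), (2 / 99) = -1. Now have (35 / 99).
Both 35 ≡ 3 and 99 ≡ 3 (mod 4), so reciprocity gives (35 / 99) = -(99 / 35). Reduce: 99 ≡ 29 (mod 35). Now have -(29 / 35).
29 ≡ 1 (mod 4), so quadratic reciprocity gives (29 / 35) = (35 / 29). Reduce: 35 ≡ 6 (mod 29). Now have -(6 / 29).
Factor out 2: 6 = 2·3. Since 29 ≡ 5 (mod 8), (2 / 29) = -1. Now have (3 / 29).
29 ≡ 1 (mod 4), so quadratic reciprocity gives (3 / 29) = (29 / 3). Reduce: 29 ≡ 2 (mod 3). Now have (2 / 3).
Factor out 2: 2 = 2. Since 3 ≡ 3 (mod 8), (2 / 3) = -1. Now have -(1 / 3).
(1 / 3) = 1. Collecting the sign factors: -1.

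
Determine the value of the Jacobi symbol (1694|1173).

Reduce the numerator: 1694 ≡ 521 (mod 1173), so (1694|1173) = (521|1173).
521 ≡ 1 (mod 4), so quadratic reciprocity gives (521|1173) = (1173|521). Reduce: 1173 ≡ 131 (mod 521). Now have (131|521).
521 ≡ 1 (mod 4), so quadratic reciprocity gives (131|521) = (521|131). Reduce: 521 ≡ 128 (mod 131). Now have (128|131).
Factor out 2: 128 = 2^7. Since 131 ≡ 3 (mod 8), (2|131) = -1, and (2|131)^7 = -1. Now have -(1|131).
(1|131) = 1. Collecting the sign factors: -1.

-1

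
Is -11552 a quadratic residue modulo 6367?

no

(-11552/6367)
  = (1182/6367)    [-11552 ≡ 1182 mod 6367]
  = (591/6367)    [6367 ≡ 7 mod 8 ⇒ (2/6367) = +1]
  = -(6367/591)    [QR: both ≡ 3 mod 4, sign flips]
  = -(457/591)    [6367 ≡ 457 mod 591]
  = -(591/457)    [QR: 457 ≡ 1 mod 4, sign kept]
  = -(134/457)    [591 ≡ 134 mod 457]
  = -(67/457)    [457 ≡ 1 mod 8 ⇒ (2/457) = +1]
  = -(457/67)    [QR: 457 ≡ 1 mod 4, sign kept]
  = -(55/67)    [457 ≡ 55 mod 67]
  = (67/55)    [QR: both ≡ 3 mod 4, sign flips]
  = (12/55)    [67 ≡ 12 mod 55]
  = (3/55)    [55 ≡ 7 mod 8 ⇒ (2/55)^2 = +1]
  = -(55/3)    [QR: both ≡ 3 mod 4, sign flips]
  = -(1/3)    [55 ≡ 1 mod 3]
  = -1    [(1/3) = 1]
(-11552/6367) = -1, and 6367 is prime, so -11552 is not a quadratic residue mod 6367.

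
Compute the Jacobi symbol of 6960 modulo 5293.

(6960/5293)
  = (1667/5293)    [6960 ≡ 1667 mod 5293]
  = (5293/1667)    [QR: 5293 ≡ 1 mod 4, sign kept]
  = (292/1667)    [5293 ≡ 292 mod 1667]
  = (73/1667)    [1667 ≡ 3 mod 8 ⇒ (2/1667)^2 = +1]
  = (1667/73)    [QR: 73 ≡ 1 mod 4, sign kept]
  = (61/73)    [1667 ≡ 61 mod 73]
  = (73/61)    [QR: 61 ≡ 1 mod 4, sign kept]
  = (12/61)    [73 ≡ 12 mod 61]
  = (3/61)    [61 ≡ 5 mod 8 ⇒ (2/61)^2 = +1]
  = (61/3)    [QR: 61 ≡ 1 mod 4, sign kept]
  = (1/3)    [61 ≡ 1 mod 3]
  = 1    [(1/3) = 1]

1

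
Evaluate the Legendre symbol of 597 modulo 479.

(597/479)
  = (118/479)    [597 ≡ 118 mod 479]
  = (59/479)    [479 ≡ 7 mod 8 ⇒ (2/479) = +1]
  = -(479/59)    [QR: both ≡ 3 mod 4, sign flips]
  = -(7/59)    [479 ≡ 7 mod 59]
  = (59/7)    [QR: both ≡ 3 mod 4, sign flips]
  = (3/7)    [59 ≡ 3 mod 7]
  = -(7/3)    [QR: both ≡ 3 mod 4, sign flips]
  = -(1/3)    [7 ≡ 1 mod 3]
  = -1    [(1/3) = 1]

-1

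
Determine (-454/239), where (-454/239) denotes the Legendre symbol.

Reduce the numerator: -454 ≡ 24 (mod 239), so (-454/239) = (24/239).
Factor out 2: 24 = 2^3·3. Since 239 ≡ 7 (mod 8), (2/239) = +1, and (2/239)^3 = +1. Now have (3/239).
Both 3 ≡ 3 and 239 ≡ 3 (mod 4), so reciprocity gives (3/239) = -(239/3). Reduce: 239 ≡ 2 (mod 3). Now have -(2/3).
Factor out 2: 2 = 2. Since 3 ≡ 3 (mod 8), (2/3) = -1. Now have (1/3).
(1/3) = 1. Collecting the sign factors: 1.

1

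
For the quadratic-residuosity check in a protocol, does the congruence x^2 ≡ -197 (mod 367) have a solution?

Reduce the numerator: -197 ≡ 170 (mod 367), so (-197/367) = (170/367).
Factor out 2: 170 = 2·85. Since 367 ≡ 7 (mod 8), (2/367) = +1. Now have (85/367).
85 ≡ 1 (mod 4), so quadratic reciprocity gives (85/367) = (367/85). Reduce: 367 ≡ 27 (mod 85). Now have (27/85).
85 ≡ 1 (mod 4), so quadratic reciprocity gives (27/85) = (85/27). Reduce: 85 ≡ 4 (mod 27). Now have (4/27).
Factor out 2: 4 = 2^2. Since 27 ≡ 3 (mod 8), (2/27) = -1, and (2/27)^2 = +1. Now have (1/27).
(1/27) = 1. Collecting the sign factors: 1.
The Legendre symbol is 1, so x^2 ≡ -197 (mod 367) has solution.

yes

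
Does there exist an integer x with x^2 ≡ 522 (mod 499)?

(522|499)
  = (23|499)    [522 ≡ 23 mod 499]
  = -(499|23)    [QR: both ≡ 3 mod 4, sign flips]
  = -(16|23)    [499 ≡ 16 mod 23]
  = -(1|23)    [23 ≡ 7 mod 8 ⇒ (2|23)^4 = +1]
  = -1    [(1|23) = 1]
The Legendre symbol is -1, so x^2 ≡ 522 (mod 499) has no solution.

no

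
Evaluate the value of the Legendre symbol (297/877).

(297/877)
  = (877/297)    [QR: 297 ≡ 1 mod 4, sign kept]
  = (283/297)    [877 ≡ 283 mod 297]
  = (297/283)    [QR: 297 ≡ 1 mod 4, sign kept]
  = (14/283)    [297 ≡ 14 mod 283]
  = -(7/283)    [283 ≡ 3 mod 8 ⇒ (2/283) = -1]
  = (283/7)    [QR: both ≡ 3 mod 4, sign flips]
  = (3/7)    [283 ≡ 3 mod 7]
  = -(7/3)    [QR: both ≡ 3 mod 4, sign flips]
  = -(1/3)    [7 ≡ 1 mod 3]
  = -1    [(1/3) = 1]

-1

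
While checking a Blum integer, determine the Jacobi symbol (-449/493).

Pull out -1: (-449/493) = (-1/493)·(449/493). Since 493 ≡ 1 (mod 4), (-1/493) = +1. Now have (449/493).
449 ≡ 1 (mod 4), so quadratic reciprocity gives (449/493) = (493/449). Reduce: 493 ≡ 44 (mod 449). Now have (44/449).
Factor out 2: 44 = 2^2·11. Since 449 ≡ 1 (mod 8), (2/449) = +1, and (2/449)^2 = +1. Now have (11/449).
449 ≡ 1 (mod 4), so quadratic reciprocity gives (11/449) = (449/11). Reduce: 449 ≡ 9 (mod 11). Now have (9/11).
9 ≡ 1 (mod 4), so quadratic reciprocity gives (9/11) = (11/9). Reduce: 11 ≡ 2 (mod 9). Now have (2/9).
Factor out 2: 2 = 2. Since 9 ≡ 1 (mod 8), (2/9) = +1. Now have (1/9).
(1/9) = 1. Collecting the sign factors: 1.

1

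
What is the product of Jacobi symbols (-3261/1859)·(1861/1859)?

By multiplicativity, (-3261·1861/1859) = (-3261/1859)·(1861/1859).
First factor (-3261/1859):
(-3261/1859)
  = -(3261/1859)    [1859 ≡ 3 mod 4 ⇒ (-1/1859) = -1]
  = -(1402/1859)    [3261 ≡ 1402 mod 1859]
  = (701/1859)    [1859 ≡ 3 mod 8 ⇒ (2/1859) = -1]
  = (1859/701)    [QR: 701 ≡ 1 mod 4, sign kept]
  = (457/701)    [1859 ≡ 457 mod 701]
  = (701/457)    [QR: 457 ≡ 1 mod 4, sign kept]
  = (244/457)    [701 ≡ 244 mod 457]
  = (61/457)    [457 ≡ 1 mod 8 ⇒ (2/457)^2 = +1]
  = (457/61)    [QR: 61 ≡ 1 mod 4, sign kept]
  = (30/61)    [457 ≡ 30 mod 61]
  = -(15/61)    [61 ≡ 5 mod 8 ⇒ (2/61) = -1]
  = -(61/15)    [QR: 61 ≡ 1 mod 4, sign kept]
  = -(1/15)    [61 ≡ 1 mod 15]
  = -1    [(1/15) = 1]
Second factor (1861/1859):
(1861/1859)
  = (2/1859)    [1861 ≡ 2 mod 1859]
  = -(1/1859)    [1859 ≡ 3 mod 8 ⇒ (2/1859) = -1]
  = -1    [(1/1859) = 1]
Product: (-1)·(-1) = 1.

1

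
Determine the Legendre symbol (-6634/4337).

(-6634/4337)
  = (2040/4337)    [-6634 ≡ 2040 mod 4337]
  = (255/4337)    [4337 ≡ 1 mod 8 ⇒ (2/4337)^3 = +1]
  = (4337/255)    [QR: 4337 ≡ 1 mod 4, sign kept]
  = (2/255)    [4337 ≡ 2 mod 255]
  = (1/255)    [255 ≡ 7 mod 8 ⇒ (2/255) = +1]
  = 1    [(1/255) = 1]

1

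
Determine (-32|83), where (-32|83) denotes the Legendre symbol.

1

Reduce the numerator: -32 ≡ 51 (mod 83), so (-32|83) = (51|83).
Both 51 ≡ 3 and 83 ≡ 3 (mod 4), so reciprocity gives (51|83) = -(83|51). Reduce: 83 ≡ 32 (mod 51). Now have -(32|51).
Factor out 2: 32 = 2^5. Since 51 ≡ 3 (mod 8), (2|51) = -1, and (2|51)^5 = -1. Now have (1|51).
(1|51) = 1. Collecting the sign factors: 1.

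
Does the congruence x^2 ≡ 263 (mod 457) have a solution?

(263/457)
  = (457/263)    [QR: 457 ≡ 1 mod 4, sign kept]
  = (194/263)    [457 ≡ 194 mod 263]
  = (97/263)    [263 ≡ 7 mod 8 ⇒ (2/263) = +1]
  = (263/97)    [QR: 97 ≡ 1 mod 4, sign kept]
  = (69/97)    [263 ≡ 69 mod 97]
  = (97/69)    [QR: 69 ≡ 1 mod 4, sign kept]
  = (28/69)    [97 ≡ 28 mod 69]
  = (7/69)    [69 ≡ 5 mod 8 ⇒ (2/69)^2 = +1]
  = (69/7)    [QR: 69 ≡ 1 mod 4, sign kept]
  = (6/7)    [69 ≡ 6 mod 7]
  = (3/7)    [7 ≡ 7 mod 8 ⇒ (2/7) = +1]
  = -(7/3)    [QR: both ≡ 3 mod 4, sign flips]
  = -(1/3)    [7 ≡ 1 mod 3]
  = -1    [(1/3) = 1]
(263/457) = -1, and 457 is prime, so 263 is not a quadratic residue mod 457.

no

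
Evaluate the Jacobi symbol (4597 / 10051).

-1

4597 ≡ 1 (mod 4), so quadratic reciprocity gives (4597 / 10051) = (10051 / 4597). Reduce: 10051 ≡ 857 (mod 4597). Now have (857 / 4597).
857 ≡ 1 (mod 4), so quadratic reciprocity gives (857 / 4597) = (4597 / 857). Reduce: 4597 ≡ 312 (mod 857). Now have (312 / 857).
Factor out 2: 312 = 2^3·39. Since 857 ≡ 1 (mod 8), (2 / 857) = +1, and (2 / 857)^3 = +1. Now have (39 / 857).
857 ≡ 1 (mod 4), so quadratic reciprocity gives (39 / 857) = (857 / 39). Reduce: 857 ≡ 38 (mod 39). Now have (38 / 39).
Factor out 2: 38 = 2·19. Since 39 ≡ 7 (mod 8), (2 / 39) = +1. Now have (19 / 39).
Both 19 ≡ 3 and 39 ≡ 3 (mod 4), so reciprocity gives (19 / 39) = -(39 / 19). Reduce: 39 ≡ 1 (mod 19). Now have -(1 / 19).
(1 / 19) = 1. Collecting the sign factors: -1.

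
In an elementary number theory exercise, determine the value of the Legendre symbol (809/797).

-1

Reduce the numerator: 809 ≡ 12 (mod 797), so (809/797) = (12/797).
Factor out 2: 12 = 2^2·3. Since 797 ≡ 5 (mod 8), (2/797) = -1, and (2/797)^2 = +1. Now have (3/797).
797 ≡ 1 (mod 4), so quadratic reciprocity gives (3/797) = (797/3). Reduce: 797 ≡ 2 (mod 3). Now have (2/3).
Factor out 2: 2 = 2. Since 3 ≡ 3 (mod 8), (2/3) = -1. Now have -(1/3).
(1/3) = 1. Collecting the sign factors: -1.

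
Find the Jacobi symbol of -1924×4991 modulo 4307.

By multiplicativity, (-1924·4991/4307) = (-1924/4307)·(4991/4307).
First factor (-1924/4307):
(-1924/4307)
  = -(1924/4307)    [4307 ≡ 3 mod 4 ⇒ (-1/4307) = -1]
  = -(481/4307)    [4307 ≡ 3 mod 8 ⇒ (2/4307)^2 = +1]
  = -(4307/481)    [QR: 481 ≡ 1 mod 4, sign kept]
  = -(459/481)    [4307 ≡ 459 mod 481]
  = -(481/459)    [QR: 481 ≡ 1 mod 4, sign kept]
  = -(22/459)    [481 ≡ 22 mod 459]
  = (11/459)    [459 ≡ 3 mod 8 ⇒ (2/459) = -1]
  = -(459/11)    [QR: both ≡ 3 mod 4, sign flips]
  = -(8/11)    [459 ≡ 8 mod 11]
  = (1/11)    [11 ≡ 3 mod 8 ⇒ (2/11)^3 = -1]
  = 1    [(1/11) = 1]
Second factor (4991/4307):
(4991/4307)
  = (684/4307)    [4991 ≡ 684 mod 4307]
  = (171/4307)    [4307 ≡ 3 mod 8 ⇒ (2/4307)^2 = +1]
  = -(4307/171)    [QR: both ≡ 3 mod 4, sign flips]
  = -(32/171)    [4307 ≡ 32 mod 171]
  = (1/171)    [171 ≡ 3 mod 8 ⇒ (2/171)^5 = -1]
  = 1    [(1/171) = 1]
Product: (1)·(1) = 1.

1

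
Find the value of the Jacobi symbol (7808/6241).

Reduce the numerator: 7808 ≡ 1567 (mod 6241), so (7808/6241) = (1567/6241).
6241 ≡ 1 (mod 4), so quadratic reciprocity gives (1567/6241) = (6241/1567). Reduce: 6241 ≡ 1540 (mod 1567). Now have (1540/1567).
Factor out 2: 1540 = 2^2·385. Since 1567 ≡ 7 (mod 8), (2/1567) = +1, and (2/1567)^2 = +1. Now have (385/1567).
385 ≡ 1 (mod 4), so quadratic reciprocity gives (385/1567) = (1567/385). Reduce: 1567 ≡ 27 (mod 385). Now have (27/385).
385 ≡ 1 (mod 4), so quadratic reciprocity gives (27/385) = (385/27). Reduce: 385 ≡ 7 (mod 27). Now have (7/27).
Both 7 ≡ 3 and 27 ≡ 3 (mod 4), so reciprocity gives (7/27) = -(27/7). Reduce: 27 ≡ 6 (mod 7). Now have -(6/7).
Factor out 2: 6 = 2·3. Since 7 ≡ 7 (mod 8), (2/7) = +1. Now have -(3/7).
Both 3 ≡ 3 and 7 ≡ 3 (mod 4), so reciprocity gives (3/7) = -(7/3). Reduce: 7 ≡ 1 (mod 3). Now have (1/3).
(1/3) = 1. Collecting the sign factors: 1.

1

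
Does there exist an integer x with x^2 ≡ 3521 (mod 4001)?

no

(3521/4001)
  = (4001/3521)    [QR: 3521 ≡ 1 mod 4, sign kept]
  = (480/3521)    [4001 ≡ 480 mod 3521]
  = (15/3521)    [3521 ≡ 1 mod 8 ⇒ (2/3521)^5 = +1]
  = (3521/15)    [QR: 3521 ≡ 1 mod 4, sign kept]
  = (11/15)    [3521 ≡ 11 mod 15]
  = -(15/11)    [QR: both ≡ 3 mod 4, sign flips]
  = -(4/11)    [15 ≡ 4 mod 11]
  = -(1/11)    [11 ≡ 3 mod 8 ⇒ (2/11)^2 = +1]
  = -1    [(1/11) = 1]
The Legendre symbol is -1, so x^2 ≡ 3521 (mod 4001) has no solution.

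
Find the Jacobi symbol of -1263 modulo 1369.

1

Reduce the numerator: -1263 ≡ 106 (mod 1369), so (-1263/1369) = (106/1369).
Factor out 2: 106 = 2·53. Since 1369 ≡ 1 (mod 8), (2/1369) = +1. Now have (53/1369).
53 ≡ 1 (mod 4), so quadratic reciprocity gives (53/1369) = (1369/53). Reduce: 1369 ≡ 44 (mod 53). Now have (44/53).
Factor out 2: 44 = 2^2·11. Since 53 ≡ 5 (mod 8), (2/53) = -1, and (2/53)^2 = +1. Now have (11/53).
53 ≡ 1 (mod 4), so quadratic reciprocity gives (11/53) = (53/11). Reduce: 53 ≡ 9 (mod 11). Now have (9/11).
9 ≡ 1 (mod 4), so quadratic reciprocity gives (9/11) = (11/9). Reduce: 11 ≡ 2 (mod 9). Now have (2/9).
Factor out 2: 2 = 2. Since 9 ≡ 1 (mod 8), (2/9) = +1. Now have (1/9).
(1/9) = 1. Collecting the sign factors: 1.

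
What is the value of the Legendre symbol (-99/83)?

-1

Pull out -1: (-99/83) = (-1/83)·(99/83). Since 83 ≡ 3 (mod 4), (-1/83) = -1. Now have -(99/83).
Reduce the numerator: 99 ≡ 16 (mod 83), so (99/83) = (16/83).
Factor out 2: 16 = 2^4. Since 83 ≡ 3 (mod 8), (2/83) = -1, and (2/83)^4 = +1. Now have -(1/83).
(1/83) = 1. Collecting the sign factors: -1.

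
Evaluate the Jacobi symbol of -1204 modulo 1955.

1

(-1204 / 1955)
  = -(1204 / 1955)    [1955 ≡ 3 mod 4 ⇒ (-1 / 1955) = -1]
  = -(301 / 1955)    [1955 ≡ 3 mod 8 ⇒ (2 / 1955)^2 = +1]
  = -(1955 / 301)    [QR: 301 ≡ 1 mod 4, sign kept]
  = -(149 / 301)    [1955 ≡ 149 mod 301]
  = -(301 / 149)    [QR: 149 ≡ 1 mod 4, sign kept]
  = -(3 / 149)    [301 ≡ 3 mod 149]
  = -(149 / 3)    [QR: 149 ≡ 1 mod 4, sign kept]
  = -(2 / 3)    [149 ≡ 2 mod 3]
  = (1 / 3)    [3 ≡ 3 mod 8 ⇒ (2 / 3) = -1]
  = 1    [(1 / 3) = 1]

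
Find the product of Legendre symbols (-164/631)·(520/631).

By multiplicativity, (-164·520/631) = (-164/631)·(520/631).
First factor (-164/631):
Reduce the numerator: -164 ≡ 467 (mod 631), so (-164/631) = (467/631).
Both 467 ≡ 3 and 631 ≡ 3 (mod 4), so reciprocity gives (467/631) = -(631/467). Reduce: 631 ≡ 164 (mod 467). Now have -(164/467).
Factor out 2: 164 = 2^2·41. Since 467 ≡ 3 (mod 8), (2/467) = -1, and (2/467)^2 = +1. Now have -(41/467).
41 ≡ 1 (mod 4), so quadratic reciprocity gives (41/467) = (467/41). Reduce: 467 ≡ 16 (mod 41). Now have -(16/41).
Factor out 2: 16 = 2^4. Since 41 ≡ 1 (mod 8), (2/41) = +1, and (2/41)^4 = +1. Now have -(1/41).
(1/41) = 1. Collecting the sign factors: -1.
Second factor (520/631):
Factor out 2: 520 = 2^3·65. Since 631 ≡ 7 (mod 8), (2/631) = +1, and (2/631)^3 = +1. Now have (65/631).
65 ≡ 1 (mod 4), so quadratic reciprocity gives (65/631) = (631/65). Reduce: 631 ≡ 46 (mod 65). Now have (46/65).
Factor out 2: 46 = 2·23. Since 65 ≡ 1 (mod 8), (2/65) = +1. Now have (23/65).
65 ≡ 1 (mod 4), so quadratic reciprocity gives (23/65) = (65/23). Reduce: 65 ≡ 19 (mod 23). Now have (19/23).
Both 19 ≡ 3 and 23 ≡ 3 (mod 4), so reciprocity gives (19/23) = -(23/19). Reduce: 23 ≡ 4 (mod 19). Now have -(4/19).
Factor out 2: 4 = 2^2. Since 19 ≡ 3 (mod 8), (2/19) = -1, and (2/19)^2 = +1. Now have -(1/19).
(1/19) = 1. Collecting the sign factors: -1.
Product: (-1)·(-1) = 1.

1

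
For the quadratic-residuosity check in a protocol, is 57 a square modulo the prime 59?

57 ≡ 1 (mod 4), so quadratic reciprocity gives (57|59) = (59|57). Reduce: 59 ≡ 2 (mod 57). Now have (2|57).
Factor out 2: 2 = 2. Since 57 ≡ 1 (mod 8), (2|57) = +1. Now have (1|57).
(1|57) = 1. Collecting the sign factors: 1.
The Legendre symbol is 1, so x^2 ≡ 57 (mod 59) has solution.

yes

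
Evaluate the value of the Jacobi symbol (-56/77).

Pull out -1: (-56/77) = (-1/77)·(56/77). Since 77 ≡ 1 (mod 4), (-1/77) = +1. Now have (56/77).
Factor out 2: 56 = 2^3·7. Since 77 ≡ 5 (mod 8), (2/77) = -1, and (2/77)^3 = -1. Now have -(7/77).
77 ≡ 1 (mod 4), so quadratic reciprocity gives (7/77) = (77/7). Reduce: 77 ≡ 0 (mod 7). Now have -(0/7).
The numerator is now 0 with denominator 7 > 1: the symbol is 0.

0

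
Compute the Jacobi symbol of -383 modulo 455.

(-383|455)
  = -(383|455)    [455 ≡ 3 mod 4 ⇒ (-1|455) = -1]
  = (455|383)    [QR: both ≡ 3 mod 4, sign flips]
  = (72|383)    [455 ≡ 72 mod 383]
  = (9|383)    [383 ≡ 7 mod 8 ⇒ (2|383)^3 = +1]
  = (383|9)    [QR: 9 ≡ 1 mod 4, sign kept]
  = (5|9)    [383 ≡ 5 mod 9]
  = (9|5)    [QR: 5 ≡ 1 mod 4, sign kept]
  = (4|5)    [9 ≡ 4 mod 5]
  = (1|5)    [5 ≡ 5 mod 8 ⇒ (2|5)^2 = +1]
  = 1    [(1|5) = 1]

1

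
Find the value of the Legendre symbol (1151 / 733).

Reduce the numerator: 1151 ≡ 418 (mod 733), so (1151 / 733) = (418 / 733).
Factor out 2: 418 = 2·209. Since 733 ≡ 5 (mod 8), (2 / 733) = -1. Now have -(209 / 733).
209 ≡ 1 (mod 4), so quadratic reciprocity gives (209 / 733) = (733 / 209). Reduce: 733 ≡ 106 (mod 209). Now have -(106 / 209).
Factor out 2: 106 = 2·53. Since 209 ≡ 1 (mod 8), (2 / 209) = +1. Now have -(53 / 209).
53 ≡ 1 (mod 4), so quadratic reciprocity gives (53 / 209) = (209 / 53). Reduce: 209 ≡ 50 (mod 53). Now have -(50 / 53).
Factor out 2: 50 = 2·25. Since 53 ≡ 5 (mod 8), (2 / 53) = -1. Now have (25 / 53).
25 ≡ 1 (mod 4), so quadratic reciprocity gives (25 / 53) = (53 / 25). Reduce: 53 ≡ 3 (mod 25). Now have (3 / 25).
25 ≡ 1 (mod 4), so quadratic reciprocity gives (3 / 25) = (25 / 3). Reduce: 25 ≡ 1 (mod 3). Now have (1 / 3).
(1 / 3) = 1. Collecting the sign factors: 1.

1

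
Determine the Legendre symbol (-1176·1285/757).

-1

By multiplicativity, (-1176·1285/757) = (-1176/757)·(1285/757).
First factor (-1176/757):
(-1176/757)
  = (1176/757)    [757 ≡ 1 mod 4 ⇒ (-1/757) = +1]
  = (419/757)    [1176 ≡ 419 mod 757]
  = (757/419)    [QR: 757 ≡ 1 mod 4, sign kept]
  = (338/419)    [757 ≡ 338 mod 419]
  = -(169/419)    [419 ≡ 3 mod 8 ⇒ (2/419) = -1]
  = -(419/169)    [QR: 169 ≡ 1 mod 4, sign kept]
  = -(81/169)    [419 ≡ 81 mod 169]
  = -(169/81)    [QR: 81 ≡ 1 mod 4, sign kept]
  = -(7/81)    [169 ≡ 7 mod 81]
  = -(81/7)    [QR: 81 ≡ 1 mod 4, sign kept]
  = -(4/7)    [81 ≡ 4 mod 7]
  = -(1/7)    [7 ≡ 7 mod 8 ⇒ (2/7)^2 = +1]
  = -1    [(1/7) = 1]
Second factor (1285/757):
(1285/757)
  = (528/757)    [1285 ≡ 528 mod 757]
  = (33/757)    [757 ≡ 5 mod 8 ⇒ (2/757)^4 = +1]
  = (757/33)    [QR: 33 ≡ 1 mod 4, sign kept]
  = (31/33)    [757 ≡ 31 mod 33]
  = (33/31)    [QR: 33 ≡ 1 mod 4, sign kept]
  = (2/31)    [33 ≡ 2 mod 31]
  = (1/31)    [31 ≡ 7 mod 8 ⇒ (2/31) = +1]
  = 1    [(1/31) = 1]
Product: (-1)·(1) = -1.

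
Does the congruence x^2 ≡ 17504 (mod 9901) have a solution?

(17504/9901)
  = (7603/9901)    [17504 ≡ 7603 mod 9901]
  = (9901/7603)    [QR: 9901 ≡ 1 mod 4, sign kept]
  = (2298/7603)    [9901 ≡ 2298 mod 7603]
  = -(1149/7603)    [7603 ≡ 3 mod 8 ⇒ (2/7603) = -1]
  = -(7603/1149)    [QR: 1149 ≡ 1 mod 4, sign kept]
  = -(709/1149)    [7603 ≡ 709 mod 1149]
  = -(1149/709)    [QR: 709 ≡ 1 mod 4, sign kept]
  = -(440/709)    [1149 ≡ 440 mod 709]
  = (55/709)    [709 ≡ 5 mod 8 ⇒ (2/709)^3 = -1]
  = (709/55)    [QR: 709 ≡ 1 mod 4, sign kept]
  = (49/55)    [709 ≡ 49 mod 55]
  = (55/49)    [QR: 49 ≡ 1 mod 4, sign kept]
  = (6/49)    [55 ≡ 6 mod 49]
  = (3/49)    [49 ≡ 1 mod 8 ⇒ (2/49) = +1]
  = (49/3)    [QR: 49 ≡ 1 mod 4, sign kept]
  = (1/3)    [49 ≡ 1 mod 3]
  = 1    [(1/3) = 1]
The Legendre symbol is 1, so x^2 ≡ 17504 (mod 9901) has solution.

yes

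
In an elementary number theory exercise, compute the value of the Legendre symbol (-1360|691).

1

(-1360|691)
  = (22|691)    [-1360 ≡ 22 mod 691]
  = -(11|691)    [691 ≡ 3 mod 8 ⇒ (2|691) = -1]
  = (691|11)    [QR: both ≡ 3 mod 4, sign flips]
  = (9|11)    [691 ≡ 9 mod 11]
  = (11|9)    [QR: 9 ≡ 1 mod 4, sign kept]
  = (2|9)    [11 ≡ 2 mod 9]
  = (1|9)    [9 ≡ 1 mod 8 ⇒ (2|9) = +1]
  = 1    [(1|9) = 1]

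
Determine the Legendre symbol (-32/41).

1

(-32/41)
  = (32/41)    [41 ≡ 1 mod 4 ⇒ (-1/41) = +1]
  = (1/41)    [41 ≡ 1 mod 8 ⇒ (2/41)^5 = +1]
  = 1    [(1/41) = 1]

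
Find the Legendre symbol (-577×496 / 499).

By multiplicativity, (-577·496 / 499) = (-577 / 499)·(496 / 499).
First factor (-577 / 499):
(-577 / 499)
  = -(577 / 499)    [499 ≡ 3 mod 4 ⇒ (-1 / 499) = -1]
  = -(78 / 499)    [577 ≡ 78 mod 499]
  = (39 / 499)    [499 ≡ 3 mod 8 ⇒ (2 / 499) = -1]
  = -(499 / 39)    [QR: both ≡ 3 mod 4, sign flips]
  = -(31 / 39)    [499 ≡ 31 mod 39]
  = (39 / 31)    [QR: both ≡ 3 mod 4, sign flips]
  = (8 / 31)    [39 ≡ 8 mod 31]
  = (1 / 31)    [31 ≡ 7 mod 8 ⇒ (2 / 31)^3 = +1]
  = 1    [(1 / 31) = 1]
Second factor (496 / 499):
(496 / 499)
  = (31 / 499)    [499 ≡ 3 mod 8 ⇒ (2 / 499)^4 = +1]
  = -(499 / 31)    [QR: both ≡ 3 mod 4, sign flips]
  = -(3 / 31)    [499 ≡ 3 mod 31]
  = (31 / 3)    [QR: both ≡ 3 mod 4, sign flips]
  = (1 / 3)    [31 ≡ 1 mod 3]
  = 1    [(1 / 3) = 1]
Product: (1)·(1) = 1.

1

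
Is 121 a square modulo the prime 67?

yes

Reduce the numerator: 121 ≡ 54 (mod 67), so (121/67) = (54/67).
Factor out 2: 54 = 2·27. Since 67 ≡ 3 (mod 8), (2/67) = -1. Now have -(27/67).
Both 27 ≡ 3 and 67 ≡ 3 (mod 4), so reciprocity gives (27/67) = -(67/27). Reduce: 67 ≡ 13 (mod 27). Now have (13/27).
13 ≡ 1 (mod 4), so quadratic reciprocity gives (13/27) = (27/13). Reduce: 27 ≡ 1 (mod 13). Now have (1/13).
(1/13) = 1. Collecting the sign factors: 1.
The Legendre symbol is 1, so x^2 ≡ 121 (mod 67) has solution.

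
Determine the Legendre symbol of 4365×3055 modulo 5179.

-1

By multiplicativity, (4365·3055 / 5179) = (4365 / 5179)·(3055 / 5179).
First factor (4365 / 5179):
4365 ≡ 1 (mod 4), so quadratic reciprocity gives (4365 / 5179) = (5179 / 4365). Reduce: 5179 ≡ 814 (mod 4365). Now have (814 / 4365).
Factor out 2: 814 = 2·407. Since 4365 ≡ 5 (mod 8), (2 / 4365) = -1. Now have -(407 / 4365).
4365 ≡ 1 (mod 4), so quadratic reciprocity gives (407 / 4365) = (4365 / 407). Reduce: 4365 ≡ 295 (mod 407). Now have -(295 / 407).
Both 295 ≡ 3 and 407 ≡ 3 (mod 4), so reciprocity gives (295 / 407) = -(407 / 295). Reduce: 407 ≡ 112 (mod 295). Now have (112 / 295).
Factor out 2: 112 = 2^4·7. Since 295 ≡ 7 (mod 8), (2 / 295) = +1, and (2 / 295)^4 = +1. Now have (7 / 295).
Both 7 ≡ 3 and 295 ≡ 3 (mod 4), so reciprocity gives (7 / 295) = -(295 / 7). Reduce: 295 ≡ 1 (mod 7). Now have -(1 / 7).
(1 / 7) = 1. Collecting the sign factors: -1.
Second factor (3055 / 5179):
Both 3055 ≡ 3 and 5179 ≡ 3 (mod 4), so reciprocity gives (3055 / 5179) = -(5179 / 3055). Reduce: 5179 ≡ 2124 (mod 3055). Now have -(2124 / 3055).
Factor out 2: 2124 = 2^2·531. Since 3055 ≡ 7 (mod 8), (2 / 3055) = +1, and (2 / 3055)^2 = +1. Now have -(531 / 3055).
Both 531 ≡ 3 and 3055 ≡ 3 (mod 4), so reciprocity gives (531 / 3055) = -(3055 / 531). Reduce: 3055 ≡ 400 (mod 531). Now have (400 / 531).
Factor out 2: 400 = 2^4·25. Since 531 ≡ 3 (mod 8), (2 / 531) = -1, and (2 / 531)^4 = +1. Now have (25 / 531).
25 ≡ 1 (mod 4), so quadratic reciprocity gives (25 / 531) = (531 / 25). Reduce: 531 ≡ 6 (mod 25). Now have (6 / 25).
Factor out 2: 6 = 2·3. Since 25 ≡ 1 (mod 8), (2 / 25) = +1. Now have (3 / 25).
25 ≡ 1 (mod 4), so quadratic reciprocity gives (3 / 25) = (25 / 3). Reduce: 25 ≡ 1 (mod 3). Now have (1 / 3).
(1 / 3) = 1. Collecting the sign factors: 1.
Product: (-1)·(1) = -1.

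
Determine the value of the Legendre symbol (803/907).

1

Both 803 ≡ 3 and 907 ≡ 3 (mod 4), so reciprocity gives (803/907) = -(907/803). Reduce: 907 ≡ 104 (mod 803). Now have -(104/803).
Factor out 2: 104 = 2^3·13. Since 803 ≡ 3 (mod 8), (2/803) = -1, and (2/803)^3 = -1. Now have (13/803).
13 ≡ 1 (mod 4), so quadratic reciprocity gives (13/803) = (803/13). Reduce: 803 ≡ 10 (mod 13). Now have (10/13).
Factor out 2: 10 = 2·5. Since 13 ≡ 5 (mod 8), (2/13) = -1. Now have -(5/13).
5 ≡ 1 (mod 4), so quadratic reciprocity gives (5/13) = (13/5). Reduce: 13 ≡ 3 (mod 5). Now have -(3/5).
5 ≡ 1 (mod 4), so quadratic reciprocity gives (3/5) = (5/3). Reduce: 5 ≡ 2 (mod 3). Now have -(2/3).
Factor out 2: 2 = 2. Since 3 ≡ 3 (mod 8), (2/3) = -1. Now have (1/3).
(1/3) = 1. Collecting the sign factors: 1.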